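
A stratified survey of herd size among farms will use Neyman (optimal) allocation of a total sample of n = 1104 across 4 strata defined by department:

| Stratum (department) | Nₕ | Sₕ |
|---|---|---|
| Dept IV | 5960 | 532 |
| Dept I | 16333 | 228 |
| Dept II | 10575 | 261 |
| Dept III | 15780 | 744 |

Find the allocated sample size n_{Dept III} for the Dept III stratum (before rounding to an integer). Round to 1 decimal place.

Neyman allocation: nₕ = n·NₕSₕ / Σⱼ NⱼSⱼ.
Σ NⱼSⱼ = 5960·532 + 16333·228 + 10575·261 + 15780·744 = 2.1395039 × 10^7.
n_{Dept III} = 1104·15780·744 / (2.1395039 × 10^7) = 605.8.

605.8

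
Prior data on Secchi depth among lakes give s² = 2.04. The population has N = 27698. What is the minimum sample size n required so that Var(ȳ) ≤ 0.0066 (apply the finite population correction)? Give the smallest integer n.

306

Without fpc, n₀ = s²/D = 2.04/0.0066 = 309.0909.
With fpc, (1 − n/N)·s²/n ≤ D requires n ≥ n₀/(1 + n₀/N) = 309.0909/(1 + 309.0909/27698) = 305.6797.
Rounding up, n = 306.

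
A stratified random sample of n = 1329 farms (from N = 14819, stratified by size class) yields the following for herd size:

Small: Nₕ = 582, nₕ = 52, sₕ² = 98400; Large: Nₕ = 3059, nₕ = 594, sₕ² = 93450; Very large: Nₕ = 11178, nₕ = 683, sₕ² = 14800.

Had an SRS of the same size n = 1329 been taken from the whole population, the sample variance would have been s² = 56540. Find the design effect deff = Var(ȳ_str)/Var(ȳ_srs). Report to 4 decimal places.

0.5070

Var(ȳ_str) = Σ Wₕ²(1−fₕ)sₕ²/nₕ with Wₕ = Nₕ/14819:
  Small: (582/14819)²·(1−52/582)·98400/52 = 2.6579868
  Large: (3059/14819)²·(1−594/3059)·93450/594 = 5.4019613
  Very large: (11178/14819)²·(1−683/11178)·14800/683 = 11.575767
  → Var(ȳ_str) = 19.635715.
Var(ȳ_srs) = (1 − 1329/14819)·56540/1329 = 38.727893.
deff = 19.635715 / 38.727893 = 0.5070.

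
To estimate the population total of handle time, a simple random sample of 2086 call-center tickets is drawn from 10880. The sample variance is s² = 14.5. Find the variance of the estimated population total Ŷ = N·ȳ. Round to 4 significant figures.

Var(Ŷ) = N²·Var(ȳ) = N²·(1 − n/N)·s²/n.
f = 2086/10880 = 0.19172794; Var(ȳ) = 0.80827206·14.5/2086 = 0.005618382.
Var(Ŷ) = 10880² · 0.005618382 = 665072.6.

665100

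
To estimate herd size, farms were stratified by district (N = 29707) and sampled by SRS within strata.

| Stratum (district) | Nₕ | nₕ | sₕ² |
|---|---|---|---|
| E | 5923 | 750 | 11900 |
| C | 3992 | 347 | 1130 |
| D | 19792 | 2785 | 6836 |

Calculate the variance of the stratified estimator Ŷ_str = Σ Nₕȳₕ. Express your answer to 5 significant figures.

1.3598 × 10^9

Var(Ŷ_str) = Σₕ Nₕ²(1 − fₕ)sₕ²/nₕ.
E: 5923²·(1 − 750/5923)·11900/750 = 4.8614957 × 10^8.
C: 3992²·(1 − 347/3992)·1130/347 = 4.738458 × 10^7.
D: 19792²·(1 − 2785/19792)·6836/2785 = 8.2621723 × 10^8.
Sum = 1.3597514 × 10^9.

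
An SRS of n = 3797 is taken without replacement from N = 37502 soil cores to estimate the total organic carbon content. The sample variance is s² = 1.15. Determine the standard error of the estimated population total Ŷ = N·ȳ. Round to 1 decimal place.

Var(Ŷ) = N²·Var(ȳ) = N²·(1 − n/N)·s²/n.
f = 3797/37502 = 0.10124793; Var(ȳ) = 0.89875207·1.15/3797 = 2.7220566 × 10^-4.
Var(Ŷ) = 37502² · (2.7220566 × 10^-4) = 382830.04.
SE(Ŷ) = √(382830.04) = 618.7.

618.7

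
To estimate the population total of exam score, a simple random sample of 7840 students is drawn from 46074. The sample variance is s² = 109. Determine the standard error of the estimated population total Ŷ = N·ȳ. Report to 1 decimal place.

Var(Ŷ) = N²·Var(ȳ) = N²·(1 − n/N)·s²/n.
f = 7840/46074 = 0.17016105; Var(ȳ) = 0.82983895·109/7840 = 0.011537302.
Var(Ŷ) = 46074² · 0.011537302 = 2.449154 × 10^7.
SE(Ŷ) = √(2.449154 × 10^7) = 4948.9.

4948.9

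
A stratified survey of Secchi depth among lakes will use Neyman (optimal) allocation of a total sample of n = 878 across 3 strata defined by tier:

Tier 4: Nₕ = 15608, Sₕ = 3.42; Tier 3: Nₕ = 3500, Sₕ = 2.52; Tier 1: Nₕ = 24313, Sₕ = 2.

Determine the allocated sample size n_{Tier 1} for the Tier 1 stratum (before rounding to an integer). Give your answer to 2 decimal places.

385.23

Neyman allocation: nₕ = n·NₕSₕ / Σⱼ NⱼSⱼ.
Σ NⱼSⱼ = 15608·3.42 + 3500·2.52 + 24313·2 = 110825.36.
n_{Tier 1} = 878·24313·2 / 110825.36 = 385.23.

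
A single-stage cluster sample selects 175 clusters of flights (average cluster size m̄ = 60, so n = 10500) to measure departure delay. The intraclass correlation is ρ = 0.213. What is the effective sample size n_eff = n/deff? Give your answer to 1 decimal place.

773.9

deff = 1 + (60 − 1)·0.213 = 1 + 12.567 = 13.567.
n_eff = 10500 / 13.567 = 773.9.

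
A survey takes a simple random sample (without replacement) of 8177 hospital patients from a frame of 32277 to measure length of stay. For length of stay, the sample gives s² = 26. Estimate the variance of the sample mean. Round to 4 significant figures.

0.002374

Under SRS without replacement, Var(ȳ) = (1 − f)·s²/n with f = n/N = 8177/32277 = 0.25333829.
Var(ȳ) = (1 − 0.25333829)·26/8177 = 0.74666171·0.0031796502 = 0.0023741231.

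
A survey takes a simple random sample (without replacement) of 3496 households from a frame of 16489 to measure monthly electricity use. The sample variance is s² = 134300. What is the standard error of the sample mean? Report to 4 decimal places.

Under SRS without replacement, Var(ȳ) = (1 − f)·s²/n with f = n/N = 3496/16489 = 0.21202013.
Var(ȳ) = (1 − 0.21202013)·134300/3496 = 0.78797987·38.415332 = 30.270508.
SE(ȳ) = √(30.270508) = 5.5019.

5.5019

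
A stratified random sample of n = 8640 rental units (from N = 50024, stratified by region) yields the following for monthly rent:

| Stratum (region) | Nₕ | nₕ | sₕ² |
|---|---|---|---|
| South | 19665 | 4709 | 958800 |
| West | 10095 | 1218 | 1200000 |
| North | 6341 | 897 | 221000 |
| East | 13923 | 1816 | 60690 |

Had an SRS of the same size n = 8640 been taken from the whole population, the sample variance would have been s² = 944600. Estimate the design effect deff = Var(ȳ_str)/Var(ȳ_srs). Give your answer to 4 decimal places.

Var(ȳ_str) = Σ Wₕ²(1−fₕ)sₕ²/nₕ with Wₕ = Nₕ/50024:
  South: (19665/50024)²·(1−4709/19665)·958800/4709 = 23.930508
  West: (10095/50024)²·(1−1218/10095)·1200000/1218 = 35.281714
  North: (6341/50024)²·(1−897/6341)·221000/897 = 3.3987472
  East: (13923/50024)²·(1−1816/13923)·60690/1816 = 2.2511987
  → Var(ȳ_str) = 64.862168.
Var(ȳ_srs) = (1 − 8640/50024)·944600/8640 = 90.445768.
deff = 64.862168 / 90.445768 = 0.7171.

0.7171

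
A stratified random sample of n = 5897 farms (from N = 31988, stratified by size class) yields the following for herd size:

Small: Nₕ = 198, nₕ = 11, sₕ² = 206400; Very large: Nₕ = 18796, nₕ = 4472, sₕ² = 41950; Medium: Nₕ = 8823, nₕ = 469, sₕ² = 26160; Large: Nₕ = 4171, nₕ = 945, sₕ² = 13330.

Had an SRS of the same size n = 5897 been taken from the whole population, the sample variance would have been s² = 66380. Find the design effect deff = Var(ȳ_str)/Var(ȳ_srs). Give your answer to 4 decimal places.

0.8006

Var(ȳ_str) = Σ Wₕ²(1−fₕ)sₕ²/nₕ with Wₕ = Nₕ/31988:
  Small: (198/31988)²·(1−11/198)·206400/11 = 0.67896851
  Very large: (18796/31988)²·(1−4472/18796)·41950/4472 = 2.4682307
  Medium: (8823/31988)²·(1−469/8823)·26160/469 = 4.0179217
  Large: (4171/31988)²·(1−945/4171)·13330/945 = 0.18549351
  → Var(ȳ_str) = 7.3506144.
Var(ȳ_srs) = (1 − 5897/31988)·66380/5897 = 9.181418.
deff = 7.3506144 / 9.181418 = 0.8006.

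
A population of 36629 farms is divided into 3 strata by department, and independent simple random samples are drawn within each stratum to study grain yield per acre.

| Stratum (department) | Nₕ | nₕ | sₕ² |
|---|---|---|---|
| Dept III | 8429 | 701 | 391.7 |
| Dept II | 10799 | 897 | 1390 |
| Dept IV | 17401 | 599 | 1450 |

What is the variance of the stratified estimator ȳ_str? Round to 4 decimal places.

0.6781

Var(ȳ_str) = Σₕ Wₕ²(1 − fₕ)sₕ²/nₕ with Wₕ = Nₕ/N, N = 36629.
Dept III: Wₕ = 0.23011821; term = 0.23011821²·(1 − 0.08316526)·391.7/701 = 0.027128676.
Dept II: Wₕ = 0.29482104; term = 0.29482104²·(1 − 0.08306325)·1390/897 = 0.12350334.
Dept IV: Wₕ = 0.47506074; term = 0.47506074²·(1 − 0.03442331)·1450/599 = 0.52750459.
Sum = 0.67813661.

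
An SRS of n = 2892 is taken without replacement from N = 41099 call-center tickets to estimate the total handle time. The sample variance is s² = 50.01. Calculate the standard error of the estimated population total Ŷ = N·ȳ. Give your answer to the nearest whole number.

Var(Ŷ) = N²·Var(ȳ) = N²·(1 − n/N)·s²/n.
f = 2892/41099 = 0.07036668; Var(ȳ) = 0.92963332·50.01/2892 = 0.016075713.
Var(Ŷ) = 41099² · 0.016075713 = 2.7153934 × 10^7.
SE(Ŷ) = √(2.7153934 × 10^7) = 5211.

5211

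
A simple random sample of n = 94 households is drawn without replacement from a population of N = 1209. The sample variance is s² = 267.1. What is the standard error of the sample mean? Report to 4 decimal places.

Under SRS without replacement, Var(ȳ) = (1 − f)·s²/n with f = n/N = 94/1209 = 0.07775021.
Var(ȳ) = (1 − 0.07775021)·267.1/94 = 0.92224979·2.8414894 = 2.620563.
SE(ȳ) = √(2.620563) = 1.6188.

1.6188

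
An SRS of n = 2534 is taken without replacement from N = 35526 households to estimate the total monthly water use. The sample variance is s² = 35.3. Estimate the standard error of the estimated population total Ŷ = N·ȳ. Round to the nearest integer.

4041

Var(Ŷ) = N²·Var(ȳ) = N²·(1 − n/N)·s²/n.
f = 2534/35526 = 0.07132804; Var(ȳ) = 0.92867196·35.3/2534 = 0.012936906.
Var(Ŷ) = 35526² · 0.012936906 = 1.6327626 × 10^7.
SE(Ŷ) = √(1.6327626 × 10^7) = 4041.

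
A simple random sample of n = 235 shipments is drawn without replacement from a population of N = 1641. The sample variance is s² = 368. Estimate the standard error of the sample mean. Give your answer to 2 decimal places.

Under SRS without replacement, Var(ȳ) = (1 − f)·s²/n with f = n/N = 235/1641 = 0.14320536.
Var(ȳ) = (1 − 0.14320536)·368/235 = 0.85679464·1.5659574 = 1.3417039.
SE(ȳ) = √(1.3417039) = 1.16.

1.16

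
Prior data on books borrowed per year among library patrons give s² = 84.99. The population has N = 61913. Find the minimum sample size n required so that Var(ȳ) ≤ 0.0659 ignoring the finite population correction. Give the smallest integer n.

1290

Without fpc, n₀ = s²/D = 84.99/0.0659 = 1289.6813.
Rounding up, n = 1290.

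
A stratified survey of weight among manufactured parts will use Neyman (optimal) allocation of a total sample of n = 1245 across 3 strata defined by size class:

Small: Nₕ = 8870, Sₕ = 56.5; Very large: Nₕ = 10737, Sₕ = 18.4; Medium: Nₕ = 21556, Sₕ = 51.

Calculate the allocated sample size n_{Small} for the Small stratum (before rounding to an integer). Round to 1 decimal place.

347.0

Neyman allocation: nₕ = n·NₕSₕ / Σⱼ NⱼSⱼ.
Σ NⱼSⱼ = 8870·56.5 + 10737·18.4 + 21556·51 = 1.7980718 × 10^6.
n_{Small} = 1245·8870·56.5 / (1.7980718 × 10^6) = 347.0.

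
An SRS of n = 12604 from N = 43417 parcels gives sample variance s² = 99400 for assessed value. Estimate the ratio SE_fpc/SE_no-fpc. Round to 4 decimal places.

0.8424

f = n/N = 12604/43417 = 0.29030103.
SE_no-fpc = √(s²/n) = 2.8082709; SE_fpc = √((1−f)s²/n) = 2.3657894.
Ratio = √(1−f) = 0.84243633.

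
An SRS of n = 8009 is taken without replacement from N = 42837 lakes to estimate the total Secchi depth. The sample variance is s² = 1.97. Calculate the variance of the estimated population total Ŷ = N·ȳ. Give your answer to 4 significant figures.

Var(Ŷ) = N²·Var(ȳ) = N²·(1 − n/N)·s²/n.
f = 8009/42837 = 0.18696454; Var(ȳ) = 0.81303546·1.97/8009 = 1.99985 × 10^-4.
Var(Ŷ) = 42837² · (1.99985 × 10^-4) = 366974.19.

367000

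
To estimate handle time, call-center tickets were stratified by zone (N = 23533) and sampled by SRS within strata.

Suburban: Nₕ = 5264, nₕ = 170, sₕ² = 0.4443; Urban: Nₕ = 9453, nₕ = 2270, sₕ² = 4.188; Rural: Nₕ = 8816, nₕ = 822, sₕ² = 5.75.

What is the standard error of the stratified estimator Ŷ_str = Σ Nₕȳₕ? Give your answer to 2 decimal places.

Var(Ŷ_str) = Σₕ Nₕ²(1 − fₕ)sₕ²/nₕ.
Suburban: 5264²·(1 − 170/5264)·0.4443/170 = 70081.31.
Urban: 9453²·(1 − 2270/9453)·4.188/2270 = 125272.67.
Rural: 8816²·(1 − 822/8816)·5.75/822 = 492982.78.
Sum = 688336.76.
SE = √(688336.76) = 829.66.

829.66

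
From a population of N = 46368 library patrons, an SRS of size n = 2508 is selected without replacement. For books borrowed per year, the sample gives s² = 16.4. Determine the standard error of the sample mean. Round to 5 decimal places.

0.07865

Under SRS without replacement, Var(ȳ) = (1 − f)·s²/n with f = n/N = 2508/46368 = 0.05408903.
Var(ȳ) = (1 − 0.05408903)·16.4/2508 = 0.94591097·0.006539075 = 0.0061853828.
SE(ȳ) = √(0.0061853828) = 0.07865.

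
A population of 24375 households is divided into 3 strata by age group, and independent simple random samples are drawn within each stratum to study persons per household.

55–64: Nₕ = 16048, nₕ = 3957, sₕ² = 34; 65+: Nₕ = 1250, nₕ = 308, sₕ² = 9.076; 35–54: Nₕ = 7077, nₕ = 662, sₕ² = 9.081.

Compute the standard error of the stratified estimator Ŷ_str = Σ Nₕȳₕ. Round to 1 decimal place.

1524.7

Var(Ŷ_str) = Σₕ Nₕ²(1 − fₕ)sₕ²/nₕ.
55–64: 16048²·(1 − 3957/16048)·34/3957 = 1.6672319 × 10^6.
65+: 1250²·(1 − 308/1250)·9.076/308 = 34698.019.
35–54: 7077²·(1 − 662/7077)·9.081/662 = 622761.19.
Sum = 2.3246911 × 10^6.
SE = √(2.3246911 × 10^6) = 1524.7.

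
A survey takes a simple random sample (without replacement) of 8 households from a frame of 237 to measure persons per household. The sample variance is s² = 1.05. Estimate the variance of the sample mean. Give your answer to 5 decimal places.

Under SRS without replacement, Var(ȳ) = (1 − f)·s²/n with f = n/N = 8/237 = 0.03375527.
Var(ȳ) = (1 − 0.03375527)·1.05/8 = 0.96624473·0.13125 = 0.12681962.

0.12682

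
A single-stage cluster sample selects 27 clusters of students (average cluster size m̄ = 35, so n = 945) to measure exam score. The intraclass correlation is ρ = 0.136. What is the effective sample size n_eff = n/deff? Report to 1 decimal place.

deff = 1 + (35 − 1)·0.136 = 1 + 4.624 = 5.624.
n_eff = 945 / 5.624 = 168.0.

168.0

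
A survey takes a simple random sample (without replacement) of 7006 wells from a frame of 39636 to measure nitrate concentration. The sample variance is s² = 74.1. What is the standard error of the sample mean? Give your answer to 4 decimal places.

0.0933

Under SRS without replacement, Var(ȳ) = (1 − f)·s²/n with f = n/N = 7006/39636 = 0.17675850.
Var(ȳ) = (1 − 0.17675850)·74.1/7006 = 0.82324150·0.010576649 = 0.008707136.
SE(ȳ) = √(0.008707136) = 0.0933.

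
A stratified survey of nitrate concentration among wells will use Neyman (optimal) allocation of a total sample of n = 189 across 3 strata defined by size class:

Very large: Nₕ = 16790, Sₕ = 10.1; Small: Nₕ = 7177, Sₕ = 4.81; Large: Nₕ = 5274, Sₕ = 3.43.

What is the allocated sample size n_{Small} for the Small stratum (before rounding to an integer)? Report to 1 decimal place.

Neyman allocation: nₕ = n·NₕSₕ / Σⱼ NⱼSⱼ.
Σ NⱼSⱼ = 16790·10.1 + 7177·4.81 + 5274·3.43 = 222190.19.
n_{Small} = 189·7177·4.81 / 222190.19 = 29.4.

29.4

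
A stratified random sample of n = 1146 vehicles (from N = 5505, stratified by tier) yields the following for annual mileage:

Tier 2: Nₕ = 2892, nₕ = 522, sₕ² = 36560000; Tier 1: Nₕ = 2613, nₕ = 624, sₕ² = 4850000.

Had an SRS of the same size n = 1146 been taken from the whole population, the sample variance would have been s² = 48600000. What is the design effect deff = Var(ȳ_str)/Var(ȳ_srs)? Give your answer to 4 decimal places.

Var(ȳ_str) = Σ Wₕ²(1−fₕ)sₕ²/nₕ with Wₕ = Nₕ/5505:
  Tier 2: (2892/5505)²·(1−522/2892)·36560000/522 = 15840.456
  Tier 1: (2613/5505)²·(1−624/2613)·4850000/624 = 1332.9587
  → Var(ȳ_str) = 17173.415.
Var(ȳ_srs) = (1 − 1146/5505)·48600000/1146 = 33580.039.
deff = 17173.415 / 33580.039 = 0.5114.

0.5114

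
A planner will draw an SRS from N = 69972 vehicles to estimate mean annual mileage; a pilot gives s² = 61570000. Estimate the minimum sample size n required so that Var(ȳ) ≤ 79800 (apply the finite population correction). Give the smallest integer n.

Without fpc, n₀ = s²/D = 61570000/79800 = 771.5539.
With fpc, (1 − n/N)·s²/n ≤ D requires n ≥ n₀/(1 + n₀/N) = 771.5539/(1 + 771.5539/69972) = 763.1391.
Rounding up, n = 764.

764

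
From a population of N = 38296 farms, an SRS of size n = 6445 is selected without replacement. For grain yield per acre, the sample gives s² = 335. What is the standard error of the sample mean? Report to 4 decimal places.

Under SRS without replacement, Var(ȳ) = (1 − f)·s²/n with f = n/N = 6445/38296 = 0.16829434.
Var(ȳ) = (1 − 0.16829434)·335/6445 = 0.83170566·0.051978278 = 0.043230628.
SE(ȳ) = √(0.043230628) = 0.2079.

0.2079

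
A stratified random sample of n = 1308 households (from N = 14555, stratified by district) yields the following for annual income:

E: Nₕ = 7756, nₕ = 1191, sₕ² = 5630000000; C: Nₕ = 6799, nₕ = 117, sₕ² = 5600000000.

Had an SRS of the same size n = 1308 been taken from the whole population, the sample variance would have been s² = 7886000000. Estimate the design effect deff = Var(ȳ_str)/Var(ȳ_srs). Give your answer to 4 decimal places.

Var(ȳ_str) = Σ Wₕ²(1−fₕ)sₕ²/nₕ with Wₕ = Nₕ/14555:
  E: (7756/14555)²·(1−1191/7756)·5630000000/1191 = 1.1361737 × 10^6
  C: (6799/14555)²·(1−117/6799)·5600000000/117 = 1.0264298 × 10^7
  → Var(ȳ_str) = 1.1400472 × 10^7.
Var(ȳ_srs) = (1 − 1308/14555)·7886000000/1308 = 5.487245 × 10^6.
deff = (1.1400472 × 10^7) / (5.487245 × 10^6) = 2.0776.

2.0776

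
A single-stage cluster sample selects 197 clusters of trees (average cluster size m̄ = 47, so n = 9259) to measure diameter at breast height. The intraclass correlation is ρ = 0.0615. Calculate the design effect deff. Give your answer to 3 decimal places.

deff = 1 + (47 − 1)·0.0615 = 1 + 2.829 = 3.829.

3.829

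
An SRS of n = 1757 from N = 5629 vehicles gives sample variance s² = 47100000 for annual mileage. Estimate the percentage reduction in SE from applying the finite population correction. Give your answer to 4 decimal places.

f = n/N = 1757/5629 = 0.31213359.
SE_no-fpc = √(s²/n) = 163.72861; SE_fpc = √((1−f)s²/n) = 135.79276.
Ratio = √(1−f) = 0.82937712. Reduction = 100·(1 − 0.82937712) = 17.0623%.

17.0623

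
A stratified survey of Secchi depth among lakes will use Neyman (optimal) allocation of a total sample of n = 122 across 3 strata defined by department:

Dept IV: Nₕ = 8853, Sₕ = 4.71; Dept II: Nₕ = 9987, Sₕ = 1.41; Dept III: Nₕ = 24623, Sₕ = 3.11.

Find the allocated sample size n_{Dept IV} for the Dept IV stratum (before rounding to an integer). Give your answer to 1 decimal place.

Neyman allocation: nₕ = n·NₕSₕ / Σⱼ NⱼSⱼ.
Σ NⱼSⱼ = 8853·4.71 + 9987·1.41 + 24623·3.11 = 132356.83.
n_{Dept IV} = 122·8853·4.71 / 132356.83 = 38.4.

38.4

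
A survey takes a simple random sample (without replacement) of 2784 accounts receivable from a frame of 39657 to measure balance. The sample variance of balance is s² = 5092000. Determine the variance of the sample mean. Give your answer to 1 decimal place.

1700.6

Under SRS without replacement, Var(ȳ) = (1 − f)·s²/n with f = n/N = 2784/39657 = 0.07020198.
Var(ȳ) = (1 − 0.07020198)·5092000/2784 = 0.92979802·1829.023 = 1700.6219.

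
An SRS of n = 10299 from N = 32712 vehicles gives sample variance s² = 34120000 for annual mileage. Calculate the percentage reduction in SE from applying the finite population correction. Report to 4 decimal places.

f = n/N = 10299/32712 = 0.31483859.
SE_no-fpc = √(s²/n) = 57.558171; SE_fpc = √((1−f)s²/n) = 47.643475.
Ratio = √(1−f) = 0.82774477. Reduction = 100·(1 − 0.82774477) = 17.2255%.

17.2255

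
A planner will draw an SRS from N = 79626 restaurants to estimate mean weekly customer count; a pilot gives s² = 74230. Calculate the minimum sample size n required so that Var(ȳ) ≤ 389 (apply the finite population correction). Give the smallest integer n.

191

Without fpc, n₀ = s²/D = 74230/389 = 190.8226.
With fpc, (1 − n/N)·s²/n ≤ D requires n ≥ n₀/(1 + n₀/N) = 190.8226/(1 + 190.8226/79626) = 190.3664.
Rounding up, n = 191.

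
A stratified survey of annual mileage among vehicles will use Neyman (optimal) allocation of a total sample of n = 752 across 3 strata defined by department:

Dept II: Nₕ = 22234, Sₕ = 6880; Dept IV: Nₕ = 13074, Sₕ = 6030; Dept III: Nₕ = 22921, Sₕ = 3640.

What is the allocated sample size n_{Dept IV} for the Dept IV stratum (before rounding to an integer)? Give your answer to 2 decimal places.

Neyman allocation: nₕ = n·NₕSₕ / Σⱼ NⱼSⱼ.
Σ NⱼSⱼ = 22234·6880 + 13074·6030 + 22921·3640 = 3.1523858 × 10^8.
n_{Dept IV} = 752·13074·6030 / (3.1523858 × 10^8) = 188.06.

188.06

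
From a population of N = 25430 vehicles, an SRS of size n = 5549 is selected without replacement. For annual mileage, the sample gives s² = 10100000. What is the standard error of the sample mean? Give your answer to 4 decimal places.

Under SRS without replacement, Var(ȳ) = (1 − f)·s²/n with f = n/N = 5549/25430 = 0.21820684.
Var(ȳ) = (1 − 0.21820684)·10100000/5549 = 0.78179316·1820.1478 = 1422.9791.
SE(ȳ) = √(1422.9791) = 37.7224.

37.7224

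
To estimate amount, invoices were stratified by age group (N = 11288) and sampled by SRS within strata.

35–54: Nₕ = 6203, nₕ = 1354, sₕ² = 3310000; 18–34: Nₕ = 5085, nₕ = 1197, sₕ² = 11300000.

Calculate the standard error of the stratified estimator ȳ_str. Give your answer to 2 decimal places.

45.19

Var(ȳ_str) = Σₕ Wₕ²(1 − fₕ)sₕ²/nₕ with Wₕ = Nₕ/N, N = 11288.
35–54: Wₕ = 0.54952162; term = 0.54952162²·(1 − 0.21828148)·3310000/1354 = 577.07106.
18–34: Wₕ = 0.45047838; term = 0.45047838²·(1 − 0.23539823)·11300000/1197 = 1464.7635.
Sum = 2041.8346.
SE = √(2041.8346) = 45.19.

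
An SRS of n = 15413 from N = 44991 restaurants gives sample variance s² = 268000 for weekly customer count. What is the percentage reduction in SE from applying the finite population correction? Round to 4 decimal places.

18.9185

f = n/N = 15413/44991 = 0.34257963.
SE_no-fpc = √(s²/n) = 4.1698824; SE_fpc = √((1−f)s²/n) = 3.3810017.
Ratio = √(1−f) = 0.81081464. Reduction = 100·(1 − 0.81081464) = 18.9185%.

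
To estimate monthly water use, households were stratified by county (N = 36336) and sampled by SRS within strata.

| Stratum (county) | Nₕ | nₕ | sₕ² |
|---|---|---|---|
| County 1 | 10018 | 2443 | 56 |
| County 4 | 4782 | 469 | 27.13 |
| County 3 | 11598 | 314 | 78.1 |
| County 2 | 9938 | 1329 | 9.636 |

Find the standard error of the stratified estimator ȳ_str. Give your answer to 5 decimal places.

0.16536

Var(ȳ_str) = Σₕ Wₕ²(1 − fₕ)sₕ²/nₕ with Wₕ = Nₕ/N, N = 36336.
County 1: Wₕ = 0.27570454; term = 0.27570454²·(1 − 0.24386105)·56/2443 = 0.0013175102.
County 4: Wₕ = 0.13160502; term = 0.13160502²·(1 − 0.09807612)·27.13/469 = 9.036323 × 10^-4.
County 3: Wₕ = 0.31918758; term = 0.31918758²·(1 − 0.02707363)·78.1/314 = 0.024654337.
County 2: Wₕ = 0.27350286; term = 0.27350286²·(1 − 0.13372912)·9.636/1329 = 4.6983923 × 10^-4.
Sum = 0.027345319.
SE = √(0.027345319) = 0.16536.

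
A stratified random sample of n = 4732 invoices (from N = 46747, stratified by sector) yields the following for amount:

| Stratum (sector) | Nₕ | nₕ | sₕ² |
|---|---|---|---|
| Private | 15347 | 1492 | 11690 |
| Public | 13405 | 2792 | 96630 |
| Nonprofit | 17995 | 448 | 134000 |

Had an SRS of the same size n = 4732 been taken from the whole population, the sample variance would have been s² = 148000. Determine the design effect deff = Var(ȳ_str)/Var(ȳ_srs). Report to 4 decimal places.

1.6447

Var(ȳ_str) = Σ Wₕ²(1−fₕ)sₕ²/nₕ with Wₕ = Nₕ/46747:
  Private: (15347/46747)²·(1−1492/15347)·11690/1492 = 0.76237425
  Public: (13405/46747)²·(1−2792/13405)·96630/2792 = 2.2531705
  Nonprofit: (17995/46747)²·(1−448/17995)·134000/448 = 43.218931
  → Var(ȳ_str) = 46.234476.
Var(ȳ_srs) = (1 − 4732/46747)·148000/4732 = 28.110437.
deff = 46.234476 / 28.110437 = 1.6447.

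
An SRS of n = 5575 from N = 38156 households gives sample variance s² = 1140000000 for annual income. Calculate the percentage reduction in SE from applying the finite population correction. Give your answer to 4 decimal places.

7.5939

f = n/N = 5575/38156 = 0.14611070.
SE_no-fpc = √(s²/n) = 452.19941; SE_fpc = √((1−f)s²/n) = 417.85998.
Ratio = √(1−f) = 0.92406131. Reduction = 100·(1 − 0.92406131) = 7.5939%.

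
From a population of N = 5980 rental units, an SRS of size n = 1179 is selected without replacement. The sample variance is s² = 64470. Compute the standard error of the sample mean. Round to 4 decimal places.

Under SRS without replacement, Var(ȳ) = (1 − f)·s²/n with f = n/N = 1179/5980 = 0.19715719.
Var(ȳ) = (1 − 0.19715719)·64470/1179 = 0.80284281·54.681934 = 43.900997.
SE(ȳ) = √(43.900997) = 6.6258.

6.6258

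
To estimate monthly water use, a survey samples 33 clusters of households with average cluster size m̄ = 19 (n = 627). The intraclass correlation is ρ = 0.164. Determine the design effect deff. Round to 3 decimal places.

deff = 1 + (19 − 1)·0.164 = 1 + 2.952 = 3.952.

3.952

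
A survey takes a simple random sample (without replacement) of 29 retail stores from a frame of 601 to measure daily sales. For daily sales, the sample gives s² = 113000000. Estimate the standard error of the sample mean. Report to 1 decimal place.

1925.8

Under SRS without replacement, Var(ȳ) = (1 − f)·s²/n with f = n/N = 29/601 = 0.04825291.
Var(ȳ) = (1 − 0.04825291)·113000000/29 = 0.95174709·3.8965517 × 10^6 = 3.7085318 × 10^6.
SE(ȳ) = √(3.7085318 × 10^6) = 1925.8.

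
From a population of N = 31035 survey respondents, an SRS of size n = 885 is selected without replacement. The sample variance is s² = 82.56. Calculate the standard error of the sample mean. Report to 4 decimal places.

Under SRS without replacement, Var(ȳ) = (1 − f)·s²/n with f = n/N = 885/31035 = 0.02851619.
Var(ȳ) = (1 − 0.02851619)·82.56/885 = 0.97148381·0.093288136 = 0.090627913.
SE(ȳ) = √(0.090627913) = 0.3010.

0.3010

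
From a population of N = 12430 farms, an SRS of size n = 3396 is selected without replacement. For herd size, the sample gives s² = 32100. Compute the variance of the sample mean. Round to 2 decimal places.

6.87

Under SRS without replacement, Var(ȳ) = (1 − f)·s²/n with f = n/N = 3396/12430 = 0.27320998.
Var(ȳ) = (1 − 0.27320998)·32100/3396 = 0.72679002·9.4522968 = 6.869835.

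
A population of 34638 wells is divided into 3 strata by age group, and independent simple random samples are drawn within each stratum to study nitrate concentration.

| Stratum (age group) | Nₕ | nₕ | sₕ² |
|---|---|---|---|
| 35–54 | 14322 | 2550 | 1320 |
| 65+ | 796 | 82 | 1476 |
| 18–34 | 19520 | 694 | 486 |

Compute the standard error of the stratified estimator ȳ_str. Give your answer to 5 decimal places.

Var(ȳ_str) = Σₕ Wₕ²(1 − fₕ)sₕ²/nₕ with Wₕ = Nₕ/N, N = 34638.
35–54: Wₕ = 0.41347653; term = 0.41347653²·(1 − 0.17804776)·1320/2550 = 0.072741467.
65+: Wₕ = 0.02298054; term = 0.02298054²·(1 − 0.10301508)·1476/82 = 0.0085266447.
18–34: Wₕ = 0.56354293; term = 0.56354293²·(1 − 0.03555328)·486/694 = 0.21449099.
Sum = 0.2957591.
SE = √(0.2957591) = 0.54384.

0.54384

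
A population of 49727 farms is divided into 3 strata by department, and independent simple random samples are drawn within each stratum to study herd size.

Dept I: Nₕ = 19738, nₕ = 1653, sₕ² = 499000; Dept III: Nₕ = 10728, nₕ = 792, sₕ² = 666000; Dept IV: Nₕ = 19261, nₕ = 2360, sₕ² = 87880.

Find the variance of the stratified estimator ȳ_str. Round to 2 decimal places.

84.73

Var(ȳ_str) = Σₕ Wₕ²(1 − fₕ)sₕ²/nₕ with Wₕ = Nₕ/N, N = 49727.
Dept I: Wₕ = 0.39692722; term = 0.39692722²·(1 − 0.08374709)·499000/1653 = 43.577753.
Dept III: Wₕ = 0.21573793; term = 0.21573793²·(1 − 0.07382550)·666000/792 = 36.248904.
Dept IV: Wₕ = 0.38733485; term = 0.38733485²·(1 − 0.12252739)·87880/2360 = 4.9021293.
Sum = 84.728786.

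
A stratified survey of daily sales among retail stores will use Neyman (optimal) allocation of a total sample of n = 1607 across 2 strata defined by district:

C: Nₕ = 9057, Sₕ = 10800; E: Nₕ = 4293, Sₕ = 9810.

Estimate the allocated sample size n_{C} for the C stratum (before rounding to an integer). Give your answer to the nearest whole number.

Neyman allocation: nₕ = n·NₕSₕ / Σⱼ NⱼSⱼ.
Σ NⱼSⱼ = 9057·10800 + 4293·9810 = 1.3992993 × 10^8.
n_{C} = 1607·9057·10800 / (1.3992993 × 10^8) = 1123.

1123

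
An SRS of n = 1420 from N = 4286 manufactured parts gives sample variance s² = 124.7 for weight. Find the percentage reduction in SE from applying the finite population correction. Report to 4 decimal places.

18.2266

f = n/N = 1420/4286 = 0.33131125.
SE_no-fpc = √(s²/n) = 0.29633917; SE_fpc = √((1−f)s²/n) = 0.24232659.
Ratio = √(1−f) = 0.81773391. Reduction = 100·(1 − 0.81773391) = 18.2266%.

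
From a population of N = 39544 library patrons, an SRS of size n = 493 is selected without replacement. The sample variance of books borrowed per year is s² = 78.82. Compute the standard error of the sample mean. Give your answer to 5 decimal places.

0.39735

Under SRS without replacement, Var(ȳ) = (1 − f)·s²/n with f = n/N = 493/39544 = 0.01246713.
Var(ȳ) = (1 − 0.01246713)·78.82/493 = 0.98753287·0.1598783 = 0.15788507.
SE(ȳ) = √(0.15788507) = 0.39735.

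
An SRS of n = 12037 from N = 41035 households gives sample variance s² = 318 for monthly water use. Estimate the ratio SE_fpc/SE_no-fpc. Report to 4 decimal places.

0.8406

f = n/N = 12037/41035 = 0.29333496.
SE_no-fpc = √(s²/n) = 0.16253782; SE_fpc = √((1−f)s²/n) = 0.13663477.
Ratio = √(1−f) = 0.84063371.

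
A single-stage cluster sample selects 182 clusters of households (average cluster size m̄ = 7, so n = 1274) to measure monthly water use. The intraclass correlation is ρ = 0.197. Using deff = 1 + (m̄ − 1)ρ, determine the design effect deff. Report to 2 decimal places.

2.18

deff = 1 + (7 − 1)·0.197 = 1 + 1.182 = 2.182.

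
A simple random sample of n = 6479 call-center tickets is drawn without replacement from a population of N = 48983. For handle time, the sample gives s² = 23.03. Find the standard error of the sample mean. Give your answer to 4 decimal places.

0.0555

Under SRS without replacement, Var(ȳ) = (1 − f)·s²/n with f = n/N = 6479/48983 = 0.13227038.
Var(ȳ) = (1 − 0.13227038)·23.03/6479 = 0.86772962·0.0035545609 = 0.0030843978.
SE(ȳ) = √(0.0030843978) = 0.0555.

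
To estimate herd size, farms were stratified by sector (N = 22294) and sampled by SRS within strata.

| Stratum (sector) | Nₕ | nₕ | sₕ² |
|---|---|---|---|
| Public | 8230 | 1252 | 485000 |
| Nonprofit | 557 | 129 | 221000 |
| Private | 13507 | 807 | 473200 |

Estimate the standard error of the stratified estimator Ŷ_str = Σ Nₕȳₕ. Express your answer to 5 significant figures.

351060

Var(Ŷ_str) = Σₕ Nₕ²(1 − fₕ)sₕ²/nₕ.
Public: 8230²·(1 − 1252/8230)·485000/1252 = 2.2246834 × 10^10.
Nonprofit: 557²·(1 − 129/557)·221000/129 = 4.0841485 × 10^8.
Private: 13507²·(1 − 807/13507)·473200/807 = 1.0058514 × 10^11.
Sum = 1.2324039 × 10^11.
SE = √(1.2324039 × 10^11) = 351060.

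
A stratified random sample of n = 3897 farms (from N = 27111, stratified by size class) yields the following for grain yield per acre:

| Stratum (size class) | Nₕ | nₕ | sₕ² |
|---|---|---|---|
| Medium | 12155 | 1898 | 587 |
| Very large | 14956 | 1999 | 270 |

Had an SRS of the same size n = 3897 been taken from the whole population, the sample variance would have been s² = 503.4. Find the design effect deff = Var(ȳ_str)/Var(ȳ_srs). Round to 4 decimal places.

Var(ȳ_str) = Σ Wₕ²(1−fₕ)sₕ²/nₕ with Wₕ = Nₕ/27111:
  Medium: (12155/27111)²·(1−1898/12155)·587/1898 = 0.05245974
  Very large: (14956/27111)²·(1−1999/14956)·270/1999 = 0.035610643
  → Var(ȳ_str) = 0.088070383.
Var(ȳ_srs) = (1 − 3897/27111)·503.4/3897 = 0.11060818.
deff = 0.088070383 / 0.11060818 = 0.7962.

0.7962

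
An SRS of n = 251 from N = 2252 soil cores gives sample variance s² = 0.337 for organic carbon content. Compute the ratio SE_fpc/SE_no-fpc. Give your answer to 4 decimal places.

f = n/N = 251/2252 = 0.11145648.
SE_no-fpc = √(s²/n) = 0.036641909; SE_fpc = √((1−f)s²/n) = 0.034539611.
Ratio = √(1−f) = 0.94262586.

0.9426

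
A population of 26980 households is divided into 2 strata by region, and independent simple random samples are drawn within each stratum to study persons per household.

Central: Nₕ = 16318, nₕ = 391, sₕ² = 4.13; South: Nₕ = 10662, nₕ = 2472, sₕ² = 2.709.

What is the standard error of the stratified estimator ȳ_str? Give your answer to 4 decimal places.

0.0625

Var(ȳ_str) = Σₕ Wₕ²(1 − fₕ)sₕ²/nₕ with Wₕ = Nₕ/N, N = 26980.
Central: Wₕ = 0.60481838; term = 0.60481838²·(1 − 0.02396127)·4.13/391 = 0.0037712933.
South: Wₕ = 0.39518162; term = 0.39518162²·(1 − 0.23185144)·2.709/2472 = 1.314617 × 10^-4.
Sum = 0.003902755.
SE = √(0.003902755) = 0.0625.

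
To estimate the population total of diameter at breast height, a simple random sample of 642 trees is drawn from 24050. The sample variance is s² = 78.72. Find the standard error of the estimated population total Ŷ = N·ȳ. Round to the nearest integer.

8308

Var(Ŷ) = N²·Var(ȳ) = N²·(1 − n/N)·s²/n.
f = 642/24050 = 0.02669439; Var(ȳ) = 0.97330561·78.72/642 = 0.11934364.
Var(Ŷ) = 24050² · 0.11934364 = 6.902866 × 10^7.
SE(Ŷ) = √(6.902866 × 10^7) = 8308.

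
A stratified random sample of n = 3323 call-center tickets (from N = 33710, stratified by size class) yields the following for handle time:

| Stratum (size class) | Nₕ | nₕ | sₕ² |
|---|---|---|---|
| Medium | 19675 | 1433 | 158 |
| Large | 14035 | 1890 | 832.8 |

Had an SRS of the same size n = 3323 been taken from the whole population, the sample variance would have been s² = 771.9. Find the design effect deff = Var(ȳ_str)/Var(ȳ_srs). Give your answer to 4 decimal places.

0.4820

Var(ȳ_str) = Σ Wₕ²(1−fₕ)sₕ²/nₕ with Wₕ = Nₕ/33710:
  Medium: (19675/33710)²·(1−1433/19675)·158/1433 = 0.034824155
  Large: (14035/33710)²·(1−1890/14035)·832.8/1890 = 0.066095416
  → Var(ȳ_str) = 0.10091957.
Var(ȳ_srs) = (1 − 3323/33710)·771.9/3323 = 0.20939185.
deff = 0.10091957 / 0.20939185 = 0.4820.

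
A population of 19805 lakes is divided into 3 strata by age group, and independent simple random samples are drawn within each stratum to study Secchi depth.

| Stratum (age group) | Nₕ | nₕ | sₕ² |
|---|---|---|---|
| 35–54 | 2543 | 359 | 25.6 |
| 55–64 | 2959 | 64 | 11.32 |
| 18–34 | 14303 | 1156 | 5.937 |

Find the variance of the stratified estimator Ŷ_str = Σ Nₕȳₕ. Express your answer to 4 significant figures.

2.877 × 10^6

Var(Ŷ_str) = Σₕ Nₕ²(1 − fₕ)sₕ²/nₕ.
35–54: 2543²·(1 − 359/2543)·25.6/359 = 396044.98.
55–64: 2959²·(1 − 64/2959)·11.32/64 = 1.5151652 × 10^6.
18–34: 14303²·(1 − 1156/14303)·5.937/1156 = 965746.22.
Sum = 2.8769564 × 10^6.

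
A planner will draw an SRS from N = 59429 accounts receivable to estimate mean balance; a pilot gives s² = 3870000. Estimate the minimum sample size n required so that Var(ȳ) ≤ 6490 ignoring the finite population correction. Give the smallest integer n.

Without fpc, n₀ = s²/D = 3870000/6490 = 596.3020.
Rounding up, n = 597.

597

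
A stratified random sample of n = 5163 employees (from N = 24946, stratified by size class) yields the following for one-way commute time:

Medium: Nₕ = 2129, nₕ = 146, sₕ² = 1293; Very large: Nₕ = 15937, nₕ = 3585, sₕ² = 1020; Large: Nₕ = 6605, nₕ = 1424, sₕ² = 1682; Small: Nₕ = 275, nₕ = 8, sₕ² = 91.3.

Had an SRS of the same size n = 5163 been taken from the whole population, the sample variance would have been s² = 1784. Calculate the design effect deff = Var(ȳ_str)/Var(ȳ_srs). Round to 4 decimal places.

Var(ȳ_str) = Σ Wₕ²(1−fₕ)sₕ²/nₕ with Wₕ = Nₕ/24946:
  Medium: (2129/24946)²·(1−146/2129)·1293/146 = 0.060081699
  Very large: (15937/24946)²·(1−3585/15937)·1020/3585 = 0.090002181
  Large: (6605/24946)²·(1−1424/6605)·1682/1424 = 0.064953204
  Small: (275/24946)²·(1−8/275)·91.3/8 = 0.0013465513
  → Var(ȳ_str) = 0.21638364.
Var(ȳ_srs) = (1 − 5163/24946)·1784/5163 = 0.27402107.
deff = 0.21638364 / 0.27402107 = 0.7897.

0.7897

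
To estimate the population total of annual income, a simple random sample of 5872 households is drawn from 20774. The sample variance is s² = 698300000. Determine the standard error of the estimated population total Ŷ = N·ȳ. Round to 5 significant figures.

Var(Ŷ) = N²·Var(ȳ) = N²·(1 − n/N)·s²/n.
f = 5872/20774 = 0.28266102; Var(ȳ) = 0.71733898·698300000/5872 = 85306.167.
Var(Ŷ) = 20774² · 85306.167 = 3.6814651 × 10^13.
SE(Ŷ) = √(3.6814651 × 10^13) = 6.0675 × 10^6.

6.0675 × 10^6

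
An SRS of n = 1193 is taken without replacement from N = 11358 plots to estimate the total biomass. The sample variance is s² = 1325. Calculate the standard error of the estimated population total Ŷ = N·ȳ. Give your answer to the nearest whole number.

Var(Ŷ) = N²·Var(ȳ) = N²·(1 − n/N)·s²/n.
f = 1193/11358 = 0.10503610; Var(ȳ) = 0.89496390·1325/1193 = 0.99398757.
Var(Ŷ) = 11358² · 0.99398757 = 1.2822854 × 10^8.
SE(Ŷ) = √(1.2822854 × 10^8) = 11324.

11324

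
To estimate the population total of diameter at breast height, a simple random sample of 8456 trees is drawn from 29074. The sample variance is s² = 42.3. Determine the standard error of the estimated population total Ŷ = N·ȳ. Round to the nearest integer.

Var(Ŷ) = N²·Var(ȳ) = N²·(1 − n/N)·s²/n.
f = 8456/29074 = 0.29084405; Var(ȳ) = 0.70915595·42.3/8456 = 0.003547457.
Var(Ŷ) = 29074² · 0.003547457 = 2.9986564 × 10^6.
SE(Ŷ) = √(2.9986564 × 10^6) = 1732.

1732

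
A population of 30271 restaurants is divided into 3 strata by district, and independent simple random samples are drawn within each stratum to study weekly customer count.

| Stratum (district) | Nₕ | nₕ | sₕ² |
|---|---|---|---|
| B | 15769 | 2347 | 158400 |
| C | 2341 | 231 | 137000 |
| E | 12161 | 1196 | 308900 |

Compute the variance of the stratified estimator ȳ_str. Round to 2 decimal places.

Var(ȳ_str) = Σₕ Wₕ²(1 − fₕ)sₕ²/nₕ with Wₕ = Nₕ/N, N = 30271.
B: Wₕ = 0.52092762; term = 0.52092762²·(1 − 0.14883632)·158400/2347 = 15.588701.
C: Wₕ = 0.07733474; term = 0.07733474²·(1 − 0.09867578)·137000/231 = 3.1969726.
E: Wₕ = 0.40173764; term = 0.40173764²·(1 − 0.09834718)·308900/1196 = 37.584703.
Sum = 56.370377.

56.37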